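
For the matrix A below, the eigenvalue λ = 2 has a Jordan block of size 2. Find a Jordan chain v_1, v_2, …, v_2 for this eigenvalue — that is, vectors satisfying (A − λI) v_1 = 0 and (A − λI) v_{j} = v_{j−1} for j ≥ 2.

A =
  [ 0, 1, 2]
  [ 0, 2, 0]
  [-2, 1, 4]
A Jordan chain for λ = 2 of length 2:
v_1 = (-2, 0, -2)ᵀ
v_2 = (1, 0, 0)ᵀ

Let N = A − (2)·I. We want v_2 with N^2 v_2 = 0 but N^1 v_2 ≠ 0; then v_{j-1} := N · v_j for j = 2, …, 2.

Pick v_2 = (1, 0, 0)ᵀ.
Then v_1 = N · v_2 = (-2, 0, -2)ᵀ.

Sanity check: (A − (2)·I) v_1 = (0, 0, 0)ᵀ = 0. ✓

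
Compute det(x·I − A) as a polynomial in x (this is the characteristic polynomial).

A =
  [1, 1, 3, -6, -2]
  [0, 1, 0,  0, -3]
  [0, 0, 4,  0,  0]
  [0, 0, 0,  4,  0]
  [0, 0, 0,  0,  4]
x^5 - 14*x^4 + 73*x^3 - 172*x^2 + 176*x - 64

Expanding det(x·I − A) (e.g. by cofactor expansion or by noting that A is similar to its Jordan form J, which has the same characteristic polynomial as A) gives
  χ_A(x) = x^5 - 14*x^4 + 73*x^3 - 172*x^2 + 176*x - 64
which factors as (x - 4)^3*(x - 1)^2. The eigenvalues (with algebraic multiplicities) are λ = 1 with multiplicity 2, λ = 4 with multiplicity 3.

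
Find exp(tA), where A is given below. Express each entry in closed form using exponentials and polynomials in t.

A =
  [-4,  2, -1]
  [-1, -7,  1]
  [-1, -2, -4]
e^{tA} =
  [t*exp(-5*t) + exp(-5*t), 2*t*exp(-5*t), -t*exp(-5*t)]
  [-t*exp(-5*t), -2*t*exp(-5*t) + exp(-5*t), t*exp(-5*t)]
  [-t*exp(-5*t), -2*t*exp(-5*t), t*exp(-5*t) + exp(-5*t)]

Strategy: write A = P · J · P⁻¹ where J is a Jordan canonical form, so e^{tA} = P · e^{tJ} · P⁻¹, and e^{tJ} can be computed block-by-block.

A has Jordan form
J =
  [-5,  1,  0]
  [ 0, -5,  0]
  [ 0,  0, -5]
(up to reordering of blocks).

Per-block formulas:
  For a 2×2 Jordan block J_2(-5): exp(t · J_2(-5)) = e^(-5t)·(I + t·N), where N is the 2×2 nilpotent shift.
  For a 1×1 block at λ = -5: exp(t · [-5]) = [e^(-5t)].

After assembling e^{tJ} and conjugating by P, we get:

e^{tA} =
  [t*exp(-5*t) + exp(-5*t), 2*t*exp(-5*t), -t*exp(-5*t)]
  [-t*exp(-5*t), -2*t*exp(-5*t) + exp(-5*t), t*exp(-5*t)]
  [-t*exp(-5*t), -2*t*exp(-5*t), t*exp(-5*t) + exp(-5*t)]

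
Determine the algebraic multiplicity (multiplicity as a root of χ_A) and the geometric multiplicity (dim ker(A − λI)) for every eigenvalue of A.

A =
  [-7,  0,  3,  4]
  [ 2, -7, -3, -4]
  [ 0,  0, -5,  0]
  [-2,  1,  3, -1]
λ = -5: alg = 4, geom = 2

Step 1 — factor the characteristic polynomial to read off the algebraic multiplicities:
  χ_A(x) = (x + 5)^4

Step 2 — compute geometric multiplicities via the rank-nullity identity g(λ) = n − rank(A − λI):
  rank(A − (-5)·I) = 2, so dim ker(A − (-5)·I) = n − 2 = 2

Summary:
  λ = -5: algebraic multiplicity = 4, geometric multiplicity = 2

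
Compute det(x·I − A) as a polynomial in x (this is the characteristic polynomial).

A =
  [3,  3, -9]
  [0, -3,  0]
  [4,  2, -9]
x^3 + 9*x^2 + 27*x + 27

Expanding det(x·I − A) (e.g. by cofactor expansion or by noting that A is similar to its Jordan form J, which has the same characteristic polynomial as A) gives
  χ_A(x) = x^3 + 9*x^2 + 27*x + 27
which factors as (x + 3)^3. The eigenvalues (with algebraic multiplicities) are λ = -3 with multiplicity 3.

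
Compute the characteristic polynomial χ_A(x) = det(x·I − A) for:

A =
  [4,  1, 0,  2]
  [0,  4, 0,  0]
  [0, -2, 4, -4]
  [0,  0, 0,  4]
x^4 - 16*x^3 + 96*x^2 - 256*x + 256

Expanding det(x·I − A) (e.g. by cofactor expansion or by noting that A is similar to its Jordan form J, which has the same characteristic polynomial as A) gives
  χ_A(x) = x^4 - 16*x^3 + 96*x^2 - 256*x + 256
which factors as (x - 4)^4. The eigenvalues (with algebraic multiplicities) are λ = 4 with multiplicity 4.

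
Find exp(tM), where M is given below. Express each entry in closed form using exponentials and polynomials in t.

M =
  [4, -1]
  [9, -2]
e^{tM} =
  [3*t*exp(t) + exp(t), -t*exp(t)]
  [9*t*exp(t), -3*t*exp(t) + exp(t)]

Strategy: write M = P · J · P⁻¹ where J is a Jordan canonical form, so e^{tM} = P · e^{tJ} · P⁻¹, and e^{tJ} can be computed block-by-block.

M has Jordan form
J =
  [1, 1]
  [0, 1]
(up to reordering of blocks).

Per-block formulas:
  For a 2×2 Jordan block J_2(1): exp(t · J_2(1)) = e^(1t)·(I + t·N), where N is the 2×2 nilpotent shift.

After assembling e^{tJ} and conjugating by P, we get:

e^{tM} =
  [3*t*exp(t) + exp(t), -t*exp(t)]
  [9*t*exp(t), -3*t*exp(t) + exp(t)]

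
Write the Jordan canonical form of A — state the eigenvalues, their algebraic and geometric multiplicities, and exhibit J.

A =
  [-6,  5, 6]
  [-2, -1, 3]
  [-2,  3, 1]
J_3(-2)

The characteristic polynomial is
  det(x·I − A) = x^3 + 6*x^2 + 12*x + 8 = (x + 2)^3

Eigenvalues and multiplicities (the geometric multiplicity of λ is n − rank(A − λI), which equals the number of Jordan blocks for λ):
  λ = -2: algebraic multiplicity = 3, geometric multiplicity = 1

Determining the block sizes for each eigenvalue:
  λ = -2: one block (gm = 1), so the single block has size am = 3 → block sizes [3]

Assembling the blocks gives a Jordan form
J =
  [-2,  1,  0]
  [ 0, -2,  1]
  [ 0,  0, -2]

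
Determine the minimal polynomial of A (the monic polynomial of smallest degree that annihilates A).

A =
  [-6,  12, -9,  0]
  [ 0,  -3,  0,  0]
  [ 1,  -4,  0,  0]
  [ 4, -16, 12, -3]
x^2 + 6*x + 9

The characteristic polynomial is χ_A(x) = (x + 3)^4, so the eigenvalues are known. The minimal polynomial is
  m_A(x) = Π_λ (x − λ)^{k_λ}
where k_λ is the size of the *largest* Jordan block for λ (equivalently, the smallest k with (A − λI)^k v = 0 for every generalised eigenvector v of λ).

  λ = -3: largest Jordan block has size 2, contributing (x + 3)^2

So m_A(x) = (x + 3)^2 = x^2 + 6*x + 9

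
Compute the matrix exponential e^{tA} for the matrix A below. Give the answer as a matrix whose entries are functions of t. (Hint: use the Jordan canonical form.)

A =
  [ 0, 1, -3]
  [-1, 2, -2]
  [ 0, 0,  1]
e^{tA} =
  [-t*exp(t) + exp(t), t*exp(t), t^2*exp(t)/2 - 3*t*exp(t)]
  [-t*exp(t), t*exp(t) + exp(t), t^2*exp(t)/2 - 2*t*exp(t)]
  [0, 0, exp(t)]

Strategy: write A = P · J · P⁻¹ where J is a Jordan canonical form, so e^{tA} = P · e^{tJ} · P⁻¹, and e^{tJ} can be computed block-by-block.

A has Jordan form
J =
  [1, 1, 0]
  [0, 1, 1]
  [0, 0, 1]
(up to reordering of blocks).

Per-block formulas:
  For a 3×3 Jordan block J_3(1): exp(t · J_3(1)) = e^(1t)·(I + t·N + (t^2/2)·N^2), where N is the 3×3 nilpotent shift.

After assembling e^{tJ} and conjugating by P, we get:

e^{tA} =
  [-t*exp(t) + exp(t), t*exp(t), t^2*exp(t)/2 - 3*t*exp(t)]
  [-t*exp(t), t*exp(t) + exp(t), t^2*exp(t)/2 - 2*t*exp(t)]
  [0, 0, exp(t)]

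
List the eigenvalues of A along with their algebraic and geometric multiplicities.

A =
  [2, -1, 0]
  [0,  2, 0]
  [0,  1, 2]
λ = 2: alg = 3, geom = 2

Step 1 — factor the characteristic polynomial to read off the algebraic multiplicities:
  χ_A(x) = (x - 2)^3

Step 2 — compute geometric multiplicities via the rank-nullity identity g(λ) = n − rank(A − λI):
  rank(A − (2)·I) = 1, so dim ker(A − (2)·I) = n − 1 = 2

Summary:
  λ = 2: algebraic multiplicity = 3, geometric multiplicity = 2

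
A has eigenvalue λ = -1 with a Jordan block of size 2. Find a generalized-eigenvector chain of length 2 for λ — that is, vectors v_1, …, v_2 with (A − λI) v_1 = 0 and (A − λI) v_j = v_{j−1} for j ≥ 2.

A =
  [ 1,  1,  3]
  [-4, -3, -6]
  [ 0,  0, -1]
A Jordan chain for λ = -1 of length 2:
v_1 = (2, -4, 0)ᵀ
v_2 = (1, 0, 0)ᵀ

Let N = A − (-1)·I. We want v_2 with N^2 v_2 = 0 but N^1 v_2 ≠ 0; then v_{j-1} := N · v_j for j = 2, …, 2.

Pick v_2 = (1, 0, 0)ᵀ.
Then v_1 = N · v_2 = (2, -4, 0)ᵀ.

Sanity check: (A − (-1)·I) v_1 = (0, 0, 0)ᵀ = 0. ✓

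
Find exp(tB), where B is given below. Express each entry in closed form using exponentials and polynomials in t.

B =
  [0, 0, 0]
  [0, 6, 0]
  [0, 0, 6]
e^{tB} =
  [1, 0, 0]
  [0, exp(6*t), 0]
  [0, 0, exp(6*t)]

Strategy: write B = P · J · P⁻¹ where J is a Jordan canonical form, so e^{tB} = P · e^{tJ} · P⁻¹, and e^{tJ} can be computed block-by-block.

B has Jordan form
J =
  [0, 0, 0]
  [0, 6, 0]
  [0, 0, 6]
(up to reordering of blocks).

Per-block formulas:
  For a 1×1 block at λ = 0: exp(t · [0]) = [e^(0t)].
  For a 1×1 block at λ = 6: exp(t · [6]) = [e^(6t)].

After assembling e^{tJ} and conjugating by P, we get:

e^{tB} =
  [1, 0, 0]
  [0, exp(6*t), 0]
  [0, 0, exp(6*t)]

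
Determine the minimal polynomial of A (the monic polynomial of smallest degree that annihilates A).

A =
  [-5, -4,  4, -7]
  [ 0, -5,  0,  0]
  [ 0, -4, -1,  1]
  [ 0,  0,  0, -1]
x^3 + 7*x^2 + 11*x + 5

The characteristic polynomial is χ_A(x) = (x + 1)^2*(x + 5)^2, so the eigenvalues are known. The minimal polynomial is
  m_A(x) = Π_λ (x − λ)^{k_λ}
where k_λ is the size of the *largest* Jordan block for λ (equivalently, the smallest k with (A − λI)^k v = 0 for every generalised eigenvector v of λ).

  λ = -5: largest Jordan block has size 1, contributing (x + 5)
  λ = -1: largest Jordan block has size 2, contributing (x + 1)^2

So m_A(x) = (x + 1)^2*(x + 5) = x^3 + 7*x^2 + 11*x + 5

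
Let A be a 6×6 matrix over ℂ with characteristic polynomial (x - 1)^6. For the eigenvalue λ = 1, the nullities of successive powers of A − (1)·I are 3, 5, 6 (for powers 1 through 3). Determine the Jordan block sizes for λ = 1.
Block sizes for λ = 1: [3, 2, 1]

From the dimensions of kernels of powers, the number of Jordan blocks of size at least j is d_j − d_{j−1} where d_j = dim ker(N^j) (with d_0 = 0). Computing the differences gives [3, 2, 1].
The number of blocks of size exactly k is (#blocks of size ≥ k) − (#blocks of size ≥ k + 1), so the partition is: 1 block(s) of size 1, 1 block(s) of size 2, 1 block(s) of size 3.
In nonincreasing order the block sizes are [3, 2, 1].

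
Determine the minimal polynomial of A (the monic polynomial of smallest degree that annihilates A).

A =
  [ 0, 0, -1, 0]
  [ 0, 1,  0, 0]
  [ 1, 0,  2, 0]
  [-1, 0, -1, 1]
x^2 - 2*x + 1

The characteristic polynomial is χ_A(x) = (x - 1)^4, so the eigenvalues are known. The minimal polynomial is
  m_A(x) = Π_λ (x − λ)^{k_λ}
where k_λ is the size of the *largest* Jordan block for λ (equivalently, the smallest k with (A − λI)^k v = 0 for every generalised eigenvector v of λ).

  λ = 1: largest Jordan block has size 2, contributing (x − 1)^2

So m_A(x) = (x - 1)^2 = x^2 - 2*x + 1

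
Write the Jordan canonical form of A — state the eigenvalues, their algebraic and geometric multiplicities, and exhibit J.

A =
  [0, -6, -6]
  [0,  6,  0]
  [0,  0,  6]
J_1(0) ⊕ J_1(6) ⊕ J_1(6)

The characteristic polynomial is
  det(x·I − A) = x^3 - 12*x^2 + 36*x = x*(x - 6)^2

Eigenvalues and multiplicities (the geometric multiplicity of λ is n − rank(A − λI), which equals the number of Jordan blocks for λ):
  λ = 0: algebraic multiplicity = 1, geometric multiplicity = 1
  λ = 6: algebraic multiplicity = 2, geometric multiplicity = 2

Determining the block sizes for each eigenvalue:
  λ = 0: one block (gm = 1), so the single block has size am = 1 → block sizes [1]
  λ = 6: gm = am = 2, so every block has size 1 → block sizes [1, 1]

Assembling the blocks gives a Jordan form
J =
  [0, 0, 0]
  [0, 6, 0]
  [0, 0, 6]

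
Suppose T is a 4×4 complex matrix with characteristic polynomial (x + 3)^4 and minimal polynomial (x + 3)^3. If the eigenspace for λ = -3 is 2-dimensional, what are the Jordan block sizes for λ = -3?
Block sizes for λ = -3: [3, 1]

Step 1 — from the characteristic polynomial, algebraic multiplicity of λ = -3 is 4. From dim ker(T − (-3)·I) = 2, there are exactly 2 Jordan blocks for λ = -3.
Step 2 — from the minimal polynomial, the factor (x + 3)^3 tells us the largest block for λ = -3 has size 3.
Step 3 — with total size 4, 2 blocks, and largest block 3, the block sizes (in nonincreasing order) are [3, 1].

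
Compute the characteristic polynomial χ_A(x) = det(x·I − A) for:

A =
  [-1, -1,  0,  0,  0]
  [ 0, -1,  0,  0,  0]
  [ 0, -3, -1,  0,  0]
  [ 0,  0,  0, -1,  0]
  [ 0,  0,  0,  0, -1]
x^5 + 5*x^4 + 10*x^3 + 10*x^2 + 5*x + 1

Expanding det(x·I − A) (e.g. by cofactor expansion or by noting that A is similar to its Jordan form J, which has the same characteristic polynomial as A) gives
  χ_A(x) = x^5 + 5*x^4 + 10*x^3 + 10*x^2 + 5*x + 1
which factors as (x + 1)^5. The eigenvalues (with algebraic multiplicities) are λ = -1 with multiplicity 5.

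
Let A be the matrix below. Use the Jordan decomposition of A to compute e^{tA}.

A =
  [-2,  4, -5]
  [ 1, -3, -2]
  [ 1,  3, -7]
e^{tA} =
  [3*t^2*exp(-4*t)/2 + 2*t*exp(-4*t) + exp(-4*t), -3*t^2*exp(-4*t)/2 + 4*t*exp(-4*t), -3*t^2*exp(-4*t)/2 - 5*t*exp(-4*t)]
  [t^2*exp(-4*t)/2 + t*exp(-4*t), -t^2*exp(-4*t)/2 + t*exp(-4*t) + exp(-4*t), -t^2*exp(-4*t)/2 - 2*t*exp(-4*t)]
  [t^2*exp(-4*t) + t*exp(-4*t), -t^2*exp(-4*t) + 3*t*exp(-4*t), -t^2*exp(-4*t) - 3*t*exp(-4*t) + exp(-4*t)]

Strategy: write A = P · J · P⁻¹ where J is a Jordan canonical form, so e^{tA} = P · e^{tJ} · P⁻¹, and e^{tJ} can be computed block-by-block.

A has Jordan form
J =
  [-4,  1,  0]
  [ 0, -4,  1]
  [ 0,  0, -4]
(up to reordering of blocks).

Per-block formulas:
  For a 3×3 Jordan block J_3(-4): exp(t · J_3(-4)) = e^(-4t)·(I + t·N + (t^2/2)·N^2), where N is the 3×3 nilpotent shift.

After assembling e^{tJ} and conjugating by P, we get:

e^{tA} =
  [3*t^2*exp(-4*t)/2 + 2*t*exp(-4*t) + exp(-4*t), -3*t^2*exp(-4*t)/2 + 4*t*exp(-4*t), -3*t^2*exp(-4*t)/2 - 5*t*exp(-4*t)]
  [t^2*exp(-4*t)/2 + t*exp(-4*t), -t^2*exp(-4*t)/2 + t*exp(-4*t) + exp(-4*t), -t^2*exp(-4*t)/2 - 2*t*exp(-4*t)]
  [t^2*exp(-4*t) + t*exp(-4*t), -t^2*exp(-4*t) + 3*t*exp(-4*t), -t^2*exp(-4*t) - 3*t*exp(-4*t) + exp(-4*t)]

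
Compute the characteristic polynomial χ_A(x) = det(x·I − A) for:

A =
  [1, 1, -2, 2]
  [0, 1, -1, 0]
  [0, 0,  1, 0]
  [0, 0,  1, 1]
x^4 - 4*x^3 + 6*x^2 - 4*x + 1

Expanding det(x·I − A) (e.g. by cofactor expansion or by noting that A is similar to its Jordan form J, which has the same characteristic polynomial as A) gives
  χ_A(x) = x^4 - 4*x^3 + 6*x^2 - 4*x + 1
which factors as (x - 1)^4. The eigenvalues (with algebraic multiplicities) are λ = 1 with multiplicity 4.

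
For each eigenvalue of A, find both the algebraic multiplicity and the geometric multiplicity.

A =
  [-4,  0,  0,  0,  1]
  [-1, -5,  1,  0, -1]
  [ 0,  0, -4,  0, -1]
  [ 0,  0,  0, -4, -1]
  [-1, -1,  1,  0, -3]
λ = -4: alg = 5, geom = 3

Step 1 — factor the characteristic polynomial to read off the algebraic multiplicities:
  χ_A(x) = (x + 4)^5

Step 2 — compute geometric multiplicities via the rank-nullity identity g(λ) = n − rank(A − λI):
  rank(A − (-4)·I) = 2, so dim ker(A − (-4)·I) = n − 2 = 3

Summary:
  λ = -4: algebraic multiplicity = 5, geometric multiplicity = 3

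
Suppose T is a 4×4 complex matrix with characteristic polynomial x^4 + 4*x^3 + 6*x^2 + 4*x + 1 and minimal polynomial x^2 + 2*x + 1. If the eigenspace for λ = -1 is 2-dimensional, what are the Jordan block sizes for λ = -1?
Block sizes for λ = -1: [2, 2]

Step 1 — from the characteristic polynomial, algebraic multiplicity of λ = -1 is 4. From dim ker(T − (-1)·I) = 2, there are exactly 2 Jordan blocks for λ = -1.
Step 2 — from the minimal polynomial, the factor (x + 1)^2 tells us the largest block for λ = -1 has size 2.
Step 3 — with total size 4, 2 blocks, and largest block 2, the block sizes (in nonincreasing order) are [2, 2].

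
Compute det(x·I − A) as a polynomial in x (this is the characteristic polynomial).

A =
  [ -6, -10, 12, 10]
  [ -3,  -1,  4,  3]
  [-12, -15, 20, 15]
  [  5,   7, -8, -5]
x^4 - 8*x^3 + 24*x^2 - 32*x + 16

Expanding det(x·I − A) (e.g. by cofactor expansion or by noting that A is similar to its Jordan form J, which has the same characteristic polynomial as A) gives
  χ_A(x) = x^4 - 8*x^3 + 24*x^2 - 32*x + 16
which factors as (x - 2)^4. The eigenvalues (with algebraic multiplicities) are λ = 2 with multiplicity 4.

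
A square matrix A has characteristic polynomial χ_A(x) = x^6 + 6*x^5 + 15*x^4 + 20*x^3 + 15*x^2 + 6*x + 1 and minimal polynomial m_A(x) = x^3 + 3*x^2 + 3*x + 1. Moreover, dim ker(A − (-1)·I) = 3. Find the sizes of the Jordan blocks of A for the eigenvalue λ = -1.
Block sizes for λ = -1: [3, 2, 1]

Step 1 — from the characteristic polynomial, algebraic multiplicity of λ = -1 is 6. From dim ker(A − (-1)·I) = 3, there are exactly 3 Jordan blocks for λ = -1.
Step 2 — from the minimal polynomial, the factor (x + 1)^3 tells us the largest block for λ = -1 has size 3.
Step 3 — with total size 6, 3 blocks, and largest block 3, the block sizes (in nonincreasing order) are [3, 2, 1].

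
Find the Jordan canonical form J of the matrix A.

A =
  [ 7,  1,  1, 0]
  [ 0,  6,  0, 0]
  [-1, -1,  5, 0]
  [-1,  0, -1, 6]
J_2(6) ⊕ J_2(6)

The characteristic polynomial is
  det(x·I − A) = x^4 - 24*x^3 + 216*x^2 - 864*x + 1296 = (x - 6)^4

Eigenvalues and multiplicities (the geometric multiplicity of λ is n − rank(A − λI), which equals the number of Jordan blocks for λ):
  λ = 6: algebraic multiplicity = 4, geometric multiplicity = 2

Determining the block sizes for each eigenvalue:
  λ = 6: with am = 4 and gm = 2, the partition is not yet determined (e.g. several partitions of 4 into 2 parts exist). Let N = A − (6)·I. Computing rank(N^1) = 2, rank(N^2) = 0; the number of blocks of size ≥ j is rank(N^{j−1}) − rank(N^j), giving [2, 2]. So we have 2 block(s) of size 2 → block sizes [2, 2]

Assembling the blocks gives a Jordan form
J =
  [6, 1, 0, 0]
  [0, 6, 0, 0]
  [0, 0, 6, 1]
  [0, 0, 0, 6]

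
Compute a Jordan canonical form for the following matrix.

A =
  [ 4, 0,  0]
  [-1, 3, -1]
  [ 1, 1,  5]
J_2(4) ⊕ J_1(4)

The characteristic polynomial is
  det(x·I − A) = x^3 - 12*x^2 + 48*x - 64 = (x - 4)^3

Eigenvalues and multiplicities (the geometric multiplicity of λ is n − rank(A − λI), which equals the number of Jordan blocks for λ):
  λ = 4: algebraic multiplicity = 3, geometric multiplicity = 2

Determining the block sizes for each eigenvalue:
  λ = 4: 2 blocks summing to 3 forces exactly one block of size 2 and the rest size 1 → block sizes [2, 1]

Assembling the blocks gives a Jordan form
J =
  [4, 1, 0]
  [0, 4, 0]
  [0, 0, 4]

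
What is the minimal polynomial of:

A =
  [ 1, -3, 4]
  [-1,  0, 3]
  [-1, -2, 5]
x^3 - 6*x^2 + 12*x - 8

The characteristic polynomial is χ_A(x) = (x - 2)^3, so the eigenvalues are known. The minimal polynomial is
  m_A(x) = Π_λ (x − λ)^{k_λ}
where k_λ is the size of the *largest* Jordan block for λ (equivalently, the smallest k with (A − λI)^k v = 0 for every generalised eigenvector v of λ).

  λ = 2: largest Jordan block has size 3, contributing (x − 2)^3

So m_A(x) = (x - 2)^3 = x^3 - 6*x^2 + 12*x - 8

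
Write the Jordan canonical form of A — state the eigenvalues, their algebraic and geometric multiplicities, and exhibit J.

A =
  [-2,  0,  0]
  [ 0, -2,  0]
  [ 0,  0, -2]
J_1(-2) ⊕ J_1(-2) ⊕ J_1(-2)

The characteristic polynomial is
  det(x·I − A) = x^3 + 6*x^2 + 12*x + 8 = (x + 2)^3

Eigenvalues and multiplicities (the geometric multiplicity of λ is n − rank(A − λI), which equals the number of Jordan blocks for λ):
  λ = -2: algebraic multiplicity = 3, geometric multiplicity = 3

Determining the block sizes for each eigenvalue:
  λ = -2: gm = am = 3, so every block has size 1 → block sizes [1, 1, 1]

Assembling the blocks gives a Jordan form
J =
  [-2,  0,  0]
  [ 0, -2,  0]
  [ 0,  0, -2]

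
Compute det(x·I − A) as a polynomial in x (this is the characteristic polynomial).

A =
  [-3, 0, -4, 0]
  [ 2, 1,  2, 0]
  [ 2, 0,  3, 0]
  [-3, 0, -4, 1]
x^4 - 2*x^3 + 2*x - 1

Expanding det(x·I − A) (e.g. by cofactor expansion or by noting that A is similar to its Jordan form J, which has the same characteristic polynomial as A) gives
  χ_A(x) = x^4 - 2*x^3 + 2*x - 1
which factors as (x - 1)^3*(x + 1). The eigenvalues (with algebraic multiplicities) are λ = -1 with multiplicity 1, λ = 1 with multiplicity 3.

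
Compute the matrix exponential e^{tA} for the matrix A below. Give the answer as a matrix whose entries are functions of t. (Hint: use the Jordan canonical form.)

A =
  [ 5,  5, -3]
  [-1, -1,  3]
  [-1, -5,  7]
e^{tA} =
  [2*exp(4*t) - exp(3*t), 5*exp(4*t) - 5*exp(3*t), -3*exp(4*t) + 3*exp(3*t)]
  [-exp(4*t) + exp(3*t), -4*exp(4*t) + 5*exp(3*t), 3*exp(4*t) - 3*exp(3*t)]
  [-exp(4*t) + exp(3*t), -5*exp(4*t) + 5*exp(3*t), 4*exp(4*t) - 3*exp(3*t)]

Strategy: write A = P · J · P⁻¹ where J is a Jordan canonical form, so e^{tA} = P · e^{tJ} · P⁻¹, and e^{tJ} can be computed block-by-block.

A has Jordan form
J =
  [3, 0, 0]
  [0, 4, 0]
  [0, 0, 4]
(up to reordering of blocks).

Per-block formulas:
  For a 1×1 block at λ = 4: exp(t · [4]) = [e^(4t)].
  For a 1×1 block at λ = 3: exp(t · [3]) = [e^(3t)].

After assembling e^{tJ} and conjugating by P, we get:

e^{tA} =
  [2*exp(4*t) - exp(3*t), 5*exp(4*t) - 5*exp(3*t), -3*exp(4*t) + 3*exp(3*t)]
  [-exp(4*t) + exp(3*t), -4*exp(4*t) + 5*exp(3*t), 3*exp(4*t) - 3*exp(3*t)]
  [-exp(4*t) + exp(3*t), -5*exp(4*t) + 5*exp(3*t), 4*exp(4*t) - 3*exp(3*t)]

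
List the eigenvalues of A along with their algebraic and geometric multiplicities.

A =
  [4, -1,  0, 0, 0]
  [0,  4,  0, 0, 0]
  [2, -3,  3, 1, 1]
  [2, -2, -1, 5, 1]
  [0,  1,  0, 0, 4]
λ = 4: alg = 5, geom = 3

Step 1 — factor the characteristic polynomial to read off the algebraic multiplicities:
  χ_A(x) = (x - 4)^5

Step 2 — compute geometric multiplicities via the rank-nullity identity g(λ) = n − rank(A − λI):
  rank(A − (4)·I) = 2, so dim ker(A − (4)·I) = n − 2 = 3

Summary:
  λ = 4: algebraic multiplicity = 5, geometric multiplicity = 3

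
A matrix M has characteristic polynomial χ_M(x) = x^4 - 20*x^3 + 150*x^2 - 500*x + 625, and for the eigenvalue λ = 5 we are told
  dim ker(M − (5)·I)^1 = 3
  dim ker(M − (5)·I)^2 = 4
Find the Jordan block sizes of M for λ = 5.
Block sizes for λ = 5: [2, 1, 1]

From the dimensions of kernels of powers, the number of Jordan blocks of size at least j is d_j − d_{j−1} where d_j = dim ker(N^j) (with d_0 = 0). Computing the differences gives [3, 1].
The number of blocks of size exactly k is (#blocks of size ≥ k) − (#blocks of size ≥ k + 1), so the partition is: 2 block(s) of size 1, 1 block(s) of size 2.
In nonincreasing order the block sizes are [2, 1, 1].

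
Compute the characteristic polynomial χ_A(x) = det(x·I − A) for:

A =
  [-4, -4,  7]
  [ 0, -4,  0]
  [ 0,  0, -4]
x^3 + 12*x^2 + 48*x + 64

Expanding det(x·I − A) (e.g. by cofactor expansion or by noting that A is similar to its Jordan form J, which has the same characteristic polynomial as A) gives
  χ_A(x) = x^3 + 12*x^2 + 48*x + 64
which factors as (x + 4)^3. The eigenvalues (with algebraic multiplicities) are λ = -4 with multiplicity 3.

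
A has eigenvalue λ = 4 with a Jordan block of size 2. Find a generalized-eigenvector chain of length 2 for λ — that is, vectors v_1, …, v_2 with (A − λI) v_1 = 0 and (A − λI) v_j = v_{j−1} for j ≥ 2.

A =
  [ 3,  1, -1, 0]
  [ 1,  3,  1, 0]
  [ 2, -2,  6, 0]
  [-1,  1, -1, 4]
A Jordan chain for λ = 4 of length 2:
v_1 = (-1, 1, 2, -1)ᵀ
v_2 = (1, 0, 0, 0)ᵀ

Let N = A − (4)·I. We want v_2 with N^2 v_2 = 0 but N^1 v_2 ≠ 0; then v_{j-1} := N · v_j for j = 2, …, 2.

Pick v_2 = (1, 0, 0, 0)ᵀ.
Then v_1 = N · v_2 = (-1, 1, 2, -1)ᵀ.

Sanity check: (A − (4)·I) v_1 = (0, 0, 0, 0)ᵀ = 0. ✓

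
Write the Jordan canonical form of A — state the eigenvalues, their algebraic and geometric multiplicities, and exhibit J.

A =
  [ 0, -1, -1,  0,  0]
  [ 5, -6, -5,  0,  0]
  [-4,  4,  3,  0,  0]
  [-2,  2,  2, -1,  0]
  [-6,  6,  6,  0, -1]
J_2(-1) ⊕ J_1(-1) ⊕ J_1(-1) ⊕ J_1(-1)

The characteristic polynomial is
  det(x·I − A) = x^5 + 5*x^4 + 10*x^3 + 10*x^2 + 5*x + 1 = (x + 1)^5

Eigenvalues and multiplicities (the geometric multiplicity of λ is n − rank(A − λI), which equals the number of Jordan blocks for λ):
  λ = -1: algebraic multiplicity = 5, geometric multiplicity = 4

Determining the block sizes for each eigenvalue:
  λ = -1: 4 blocks summing to 5 forces exactly one block of size 2 and the rest size 1 → block sizes [2, 1, 1, 1]

Assembling the blocks gives a Jordan form
J =
  [-1,  1,  0,  0,  0]
  [ 0, -1,  0,  0,  0]
  [ 0,  0, -1,  0,  0]
  [ 0,  0,  0, -1,  0]
  [ 0,  0,  0,  0, -1]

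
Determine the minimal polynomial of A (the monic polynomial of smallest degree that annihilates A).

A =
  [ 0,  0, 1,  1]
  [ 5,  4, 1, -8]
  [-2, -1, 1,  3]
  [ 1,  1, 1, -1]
x^2 - 2*x + 1

The characteristic polynomial is χ_A(x) = (x - 1)^4, so the eigenvalues are known. The minimal polynomial is
  m_A(x) = Π_λ (x − λ)^{k_λ}
where k_λ is the size of the *largest* Jordan block for λ (equivalently, the smallest k with (A − λI)^k v = 0 for every generalised eigenvector v of λ).

  λ = 1: largest Jordan block has size 2, contributing (x − 1)^2

So m_A(x) = (x - 1)^2 = x^2 - 2*x + 1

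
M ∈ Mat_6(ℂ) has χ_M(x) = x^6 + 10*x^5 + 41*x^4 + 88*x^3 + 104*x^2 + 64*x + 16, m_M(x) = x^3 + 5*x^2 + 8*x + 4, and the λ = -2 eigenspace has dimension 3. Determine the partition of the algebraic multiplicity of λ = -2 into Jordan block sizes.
Block sizes for λ = -2: [2, 1, 1]

Step 1 — from the characteristic polynomial, algebraic multiplicity of λ = -2 is 4. From dim ker(M − (-2)·I) = 3, there are exactly 3 Jordan blocks for λ = -2.
Step 2 — from the minimal polynomial, the factor (x + 2)^2 tells us the largest block for λ = -2 has size 2.
Step 3 — with total size 4, 3 blocks, and largest block 2, the block sizes (in nonincreasing order) are [2, 1, 1].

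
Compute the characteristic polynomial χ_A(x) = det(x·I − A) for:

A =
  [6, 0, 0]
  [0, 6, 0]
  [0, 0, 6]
x^3 - 18*x^2 + 108*x - 216

Expanding det(x·I − A) (e.g. by cofactor expansion or by noting that A is similar to its Jordan form J, which has the same characteristic polynomial as A) gives
  χ_A(x) = x^3 - 18*x^2 + 108*x - 216
which factors as (x - 6)^3. The eigenvalues (with algebraic multiplicities) are λ = 6 with multiplicity 3.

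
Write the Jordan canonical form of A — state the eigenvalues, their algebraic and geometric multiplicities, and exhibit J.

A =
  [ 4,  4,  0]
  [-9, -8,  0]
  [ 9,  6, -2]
J_2(-2) ⊕ J_1(-2)

The characteristic polynomial is
  det(x·I − A) = x^3 + 6*x^2 + 12*x + 8 = (x + 2)^3

Eigenvalues and multiplicities (the geometric multiplicity of λ is n − rank(A − λI), which equals the number of Jordan blocks for λ):
  λ = -2: algebraic multiplicity = 3, geometric multiplicity = 2

Determining the block sizes for each eigenvalue:
  λ = -2: 2 blocks summing to 3 forces exactly one block of size 2 and the rest size 1 → block sizes [2, 1]

Assembling the blocks gives a Jordan form
J =
  [-2,  1,  0]
  [ 0, -2,  0]
  [ 0,  0, -2]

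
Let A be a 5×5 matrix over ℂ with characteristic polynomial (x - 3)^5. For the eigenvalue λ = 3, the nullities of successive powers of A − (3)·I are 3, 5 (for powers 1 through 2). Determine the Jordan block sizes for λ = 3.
Block sizes for λ = 3: [2, 2, 1]

From the dimensions of kernels of powers, the number of Jordan blocks of size at least j is d_j − d_{j−1} where d_j = dim ker(N^j) (with d_0 = 0). Computing the differences gives [3, 2].
The number of blocks of size exactly k is (#blocks of size ≥ k) − (#blocks of size ≥ k + 1), so the partition is: 1 block(s) of size 1, 2 block(s) of size 2.
In nonincreasing order the block sizes are [2, 2, 1].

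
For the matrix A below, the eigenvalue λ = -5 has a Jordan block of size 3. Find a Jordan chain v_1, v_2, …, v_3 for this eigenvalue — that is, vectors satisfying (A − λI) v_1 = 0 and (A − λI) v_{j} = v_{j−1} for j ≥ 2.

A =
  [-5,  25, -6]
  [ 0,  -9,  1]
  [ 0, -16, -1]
A Jordan chain for λ = -5 of length 3:
v_1 = (-4, 0, 0)ᵀ
v_2 = (25, -4, -16)ᵀ
v_3 = (0, 1, 0)ᵀ

Let N = A − (-5)·I. We want v_3 with N^3 v_3 = 0 but N^2 v_3 ≠ 0; then v_{j-1} := N · v_j for j = 3, …, 2.

Pick v_3 = (0, 1, 0)ᵀ.
Then v_2 = N · v_3 = (25, -4, -16)ᵀ.
Then v_1 = N · v_2 = (-4, 0, 0)ᵀ.

Sanity check: (A − (-5)·I) v_1 = (0, 0, 0)ᵀ = 0. ✓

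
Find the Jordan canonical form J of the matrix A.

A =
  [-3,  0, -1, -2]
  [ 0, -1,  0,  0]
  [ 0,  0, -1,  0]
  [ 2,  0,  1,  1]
J_2(-1) ⊕ J_1(-1) ⊕ J_1(-1)

The characteristic polynomial is
  det(x·I − A) = x^4 + 4*x^3 + 6*x^2 + 4*x + 1 = (x + 1)^4

Eigenvalues and multiplicities (the geometric multiplicity of λ is n − rank(A − λI), which equals the number of Jordan blocks for λ):
  λ = -1: algebraic multiplicity = 4, geometric multiplicity = 3

Determining the block sizes for each eigenvalue:
  λ = -1: 3 blocks summing to 4 forces exactly one block of size 2 and the rest size 1 → block sizes [2, 1, 1]

Assembling the blocks gives a Jordan form
J =
  [-1,  1,  0,  0]
  [ 0, -1,  0,  0]
  [ 0,  0, -1,  0]
  [ 0,  0,  0, -1]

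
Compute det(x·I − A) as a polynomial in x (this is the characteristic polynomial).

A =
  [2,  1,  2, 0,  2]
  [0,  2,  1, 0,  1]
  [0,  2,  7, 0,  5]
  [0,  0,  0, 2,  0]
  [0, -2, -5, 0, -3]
x^5 - 10*x^4 + 40*x^3 - 80*x^2 + 80*x - 32

Expanding det(x·I − A) (e.g. by cofactor expansion or by noting that A is similar to its Jordan form J, which has the same characteristic polynomial as A) gives
  χ_A(x) = x^5 - 10*x^4 + 40*x^3 - 80*x^2 + 80*x - 32
which factors as (x - 2)^5. The eigenvalues (with algebraic multiplicities) are λ = 2 with multiplicity 5.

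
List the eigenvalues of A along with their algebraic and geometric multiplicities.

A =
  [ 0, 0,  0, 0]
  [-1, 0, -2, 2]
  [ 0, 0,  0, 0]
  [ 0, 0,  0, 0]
λ = 0: alg = 4, geom = 3

Step 1 — factor the characteristic polynomial to read off the algebraic multiplicities:
  χ_A(x) = x^4

Step 2 — compute geometric multiplicities via the rank-nullity identity g(λ) = n − rank(A − λI):
  rank(A − (0)·I) = 1, so dim ker(A − (0)·I) = n − 1 = 3

Summary:
  λ = 0: algebraic multiplicity = 4, geometric multiplicity = 3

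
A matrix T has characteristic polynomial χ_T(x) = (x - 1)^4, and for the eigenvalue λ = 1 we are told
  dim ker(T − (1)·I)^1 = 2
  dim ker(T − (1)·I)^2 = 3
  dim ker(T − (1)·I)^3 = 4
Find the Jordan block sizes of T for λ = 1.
Block sizes for λ = 1: [3, 1]

From the dimensions of kernels of powers, the number of Jordan blocks of size at least j is d_j − d_{j−1} where d_j = dim ker(N^j) (with d_0 = 0). Computing the differences gives [2, 1, 1].
The number of blocks of size exactly k is (#blocks of size ≥ k) − (#blocks of size ≥ k + 1), so the partition is: 1 block(s) of size 1, 1 block(s) of size 3.
In nonincreasing order the block sizes are [3, 1].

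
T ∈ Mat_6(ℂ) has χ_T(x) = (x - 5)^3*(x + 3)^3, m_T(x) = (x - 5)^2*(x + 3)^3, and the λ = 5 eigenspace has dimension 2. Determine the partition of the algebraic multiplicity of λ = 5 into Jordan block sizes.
Block sizes for λ = 5: [2, 1]

Step 1 — from the characteristic polynomial, algebraic multiplicity of λ = 5 is 3. From dim ker(T − (5)·I) = 2, there are exactly 2 Jordan blocks for λ = 5.
Step 2 — from the minimal polynomial, the factor (x − 5)^2 tells us the largest block for λ = 5 has size 2.
Step 3 — with total size 3, 2 blocks, and largest block 2, the block sizes (in nonincreasing order) are [2, 1].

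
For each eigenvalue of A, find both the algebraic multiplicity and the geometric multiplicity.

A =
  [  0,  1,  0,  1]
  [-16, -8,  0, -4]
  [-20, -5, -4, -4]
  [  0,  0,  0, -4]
λ = -4: alg = 4, geom = 2

Step 1 — factor the characteristic polynomial to read off the algebraic multiplicities:
  χ_A(x) = (x + 4)^4

Step 2 — compute geometric multiplicities via the rank-nullity identity g(λ) = n − rank(A − λI):
  rank(A − (-4)·I) = 2, so dim ker(A − (-4)·I) = n − 2 = 2

Summary:
  λ = -4: algebraic multiplicity = 4, geometric multiplicity = 2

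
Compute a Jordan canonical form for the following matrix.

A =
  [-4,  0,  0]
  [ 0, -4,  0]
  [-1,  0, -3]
J_1(-4) ⊕ J_1(-4) ⊕ J_1(-3)

The characteristic polynomial is
  det(x·I − A) = x^3 + 11*x^2 + 40*x + 48 = (x + 3)*(x + 4)^2

Eigenvalues and multiplicities (the geometric multiplicity of λ is n − rank(A − λI), which equals the number of Jordan blocks for λ):
  λ = -4: algebraic multiplicity = 2, geometric multiplicity = 2
  λ = -3: algebraic multiplicity = 1, geometric multiplicity = 1

Determining the block sizes for each eigenvalue:
  λ = -4: gm = am = 2, so every block has size 1 → block sizes [1, 1]
  λ = -3: one block (gm = 1), so the single block has size am = 1 → block sizes [1]

Assembling the blocks gives a Jordan form
J =
  [-4,  0,  0]
  [ 0, -4,  0]
  [ 0,  0, -3]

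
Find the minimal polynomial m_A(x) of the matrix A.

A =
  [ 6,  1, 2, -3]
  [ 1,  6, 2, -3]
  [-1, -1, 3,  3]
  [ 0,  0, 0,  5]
x^2 - 10*x + 25

The characteristic polynomial is χ_A(x) = (x - 5)^4, so the eigenvalues are known. The minimal polynomial is
  m_A(x) = Π_λ (x − λ)^{k_λ}
where k_λ is the size of the *largest* Jordan block for λ (equivalently, the smallest k with (A − λI)^k v = 0 for every generalised eigenvector v of λ).

  λ = 5: largest Jordan block has size 2, contributing (x − 5)^2

So m_A(x) = (x - 5)^2 = x^2 - 10*x + 25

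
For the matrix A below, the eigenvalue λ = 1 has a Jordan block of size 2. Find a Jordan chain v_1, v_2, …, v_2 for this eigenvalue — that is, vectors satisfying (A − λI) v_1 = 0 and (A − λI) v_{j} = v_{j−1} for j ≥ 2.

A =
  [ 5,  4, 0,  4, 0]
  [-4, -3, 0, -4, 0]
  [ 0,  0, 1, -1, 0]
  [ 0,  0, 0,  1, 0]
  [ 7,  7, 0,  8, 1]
A Jordan chain for λ = 1 of length 2:
v_1 = (4, -4, 0, 0, 7)ᵀ
v_2 = (1, 0, 0, 0, 0)ᵀ

Let N = A − (1)·I. We want v_2 with N^2 v_2 = 0 but N^1 v_2 ≠ 0; then v_{j-1} := N · v_j for j = 2, …, 2.

Pick v_2 = (1, 0, 0, 0, 0)ᵀ.
Then v_1 = N · v_2 = (4, -4, 0, 0, 7)ᵀ.

Sanity check: (A − (1)·I) v_1 = (0, 0, 0, 0, 0)ᵀ = 0. ✓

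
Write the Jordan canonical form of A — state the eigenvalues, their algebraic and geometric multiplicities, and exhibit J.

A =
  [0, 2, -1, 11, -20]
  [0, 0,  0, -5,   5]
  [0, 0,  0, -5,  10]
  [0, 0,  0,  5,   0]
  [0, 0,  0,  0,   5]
J_2(0) ⊕ J_1(0) ⊕ J_1(5) ⊕ J_1(5)

The characteristic polynomial is
  det(x·I − A) = x^5 - 10*x^4 + 25*x^3 = x^3*(x - 5)^2

Eigenvalues and multiplicities (the geometric multiplicity of λ is n − rank(A − λI), which equals the number of Jordan blocks for λ):
  λ = 0: algebraic multiplicity = 3, geometric multiplicity = 2
  λ = 5: algebraic multiplicity = 2, geometric multiplicity = 2

Determining the block sizes for each eigenvalue:
  λ = 0: 2 blocks summing to 3 forces exactly one block of size 2 and the rest size 1 → block sizes [2, 1]
  λ = 5: gm = am = 2, so every block has size 1 → block sizes [1, 1]

Assembling the blocks gives a Jordan form
J =
  [0, 1, 0, 0, 0]
  [0, 0, 0, 0, 0]
  [0, 0, 0, 0, 0]
  [0, 0, 0, 5, 0]
  [0, 0, 0, 0, 5]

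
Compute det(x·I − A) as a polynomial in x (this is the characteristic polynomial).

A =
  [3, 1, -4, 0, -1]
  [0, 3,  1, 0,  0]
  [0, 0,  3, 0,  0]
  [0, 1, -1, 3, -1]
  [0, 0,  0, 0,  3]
x^5 - 15*x^4 + 90*x^3 - 270*x^2 + 405*x - 243

Expanding det(x·I − A) (e.g. by cofactor expansion or by noting that A is similar to its Jordan form J, which has the same characteristic polynomial as A) gives
  χ_A(x) = x^5 - 15*x^4 + 90*x^3 - 270*x^2 + 405*x - 243
which factors as (x - 3)^5. The eigenvalues (with algebraic multiplicities) are λ = 3 with multiplicity 5.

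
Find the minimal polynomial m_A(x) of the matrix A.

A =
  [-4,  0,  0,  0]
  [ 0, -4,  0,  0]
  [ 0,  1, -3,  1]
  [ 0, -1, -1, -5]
x^2 + 8*x + 16

The characteristic polynomial is χ_A(x) = (x + 4)^4, so the eigenvalues are known. The minimal polynomial is
  m_A(x) = Π_λ (x − λ)^{k_λ}
where k_λ is the size of the *largest* Jordan block for λ (equivalently, the smallest k with (A − λI)^k v = 0 for every generalised eigenvector v of λ).

  λ = -4: largest Jordan block has size 2, contributing (x + 4)^2

So m_A(x) = (x + 4)^2 = x^2 + 8*x + 16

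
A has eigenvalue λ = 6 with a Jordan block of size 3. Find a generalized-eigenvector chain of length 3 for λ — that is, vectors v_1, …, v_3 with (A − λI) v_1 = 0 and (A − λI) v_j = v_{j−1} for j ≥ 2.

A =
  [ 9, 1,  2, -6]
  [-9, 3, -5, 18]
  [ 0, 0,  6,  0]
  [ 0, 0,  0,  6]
A Jordan chain for λ = 6 of length 3:
v_1 = (1, -3, 0, 0)ᵀ
v_2 = (2, -5, 0, 0)ᵀ
v_3 = (0, 0, 1, 0)ᵀ

Let N = A − (6)·I. We want v_3 with N^3 v_3 = 0 but N^2 v_3 ≠ 0; then v_{j-1} := N · v_j for j = 3, …, 2.

Pick v_3 = (0, 0, 1, 0)ᵀ.
Then v_2 = N · v_3 = (2, -5, 0, 0)ᵀ.
Then v_1 = N · v_2 = (1, -3, 0, 0)ᵀ.

Sanity check: (A − (6)·I) v_1 = (0, 0, 0, 0)ᵀ = 0. ✓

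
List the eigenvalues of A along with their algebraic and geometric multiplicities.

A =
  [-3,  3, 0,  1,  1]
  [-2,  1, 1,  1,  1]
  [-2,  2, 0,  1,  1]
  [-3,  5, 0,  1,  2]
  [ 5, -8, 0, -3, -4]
λ = -1: alg = 5, geom = 2

Step 1 — factor the characteristic polynomial to read off the algebraic multiplicities:
  χ_A(x) = (x + 1)^5

Step 2 — compute geometric multiplicities via the rank-nullity identity g(λ) = n − rank(A − λI):
  rank(A − (-1)·I) = 3, so dim ker(A − (-1)·I) = n − 3 = 2

Summary:
  λ = -1: algebraic multiplicity = 5, geometric multiplicity = 2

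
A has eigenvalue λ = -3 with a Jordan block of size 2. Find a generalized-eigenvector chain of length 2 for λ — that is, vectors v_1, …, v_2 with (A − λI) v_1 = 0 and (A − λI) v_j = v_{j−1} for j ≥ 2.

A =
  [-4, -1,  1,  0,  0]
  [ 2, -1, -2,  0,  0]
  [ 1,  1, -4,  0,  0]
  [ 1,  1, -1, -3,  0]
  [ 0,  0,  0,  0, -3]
A Jordan chain for λ = -3 of length 2:
v_1 = (-1, 2, 1, 1, 0)ᵀ
v_2 = (1, 0, 0, 0, 0)ᵀ

Let N = A − (-3)·I. We want v_2 with N^2 v_2 = 0 but N^1 v_2 ≠ 0; then v_{j-1} := N · v_j for j = 2, …, 2.

Pick v_2 = (1, 0, 0, 0, 0)ᵀ.
Then v_1 = N · v_2 = (-1, 2, 1, 1, 0)ᵀ.

Sanity check: (A − (-3)·I) v_1 = (0, 0, 0, 0, 0)ᵀ = 0. ✓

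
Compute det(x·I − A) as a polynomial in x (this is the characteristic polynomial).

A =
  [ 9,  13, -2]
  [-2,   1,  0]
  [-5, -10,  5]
x^3 - 15*x^2 + 75*x - 125

Expanding det(x·I − A) (e.g. by cofactor expansion or by noting that A is similar to its Jordan form J, which has the same characteristic polynomial as A) gives
  χ_A(x) = x^3 - 15*x^2 + 75*x - 125
which factors as (x - 5)^3. The eigenvalues (with algebraic multiplicities) are λ = 5 with multiplicity 3.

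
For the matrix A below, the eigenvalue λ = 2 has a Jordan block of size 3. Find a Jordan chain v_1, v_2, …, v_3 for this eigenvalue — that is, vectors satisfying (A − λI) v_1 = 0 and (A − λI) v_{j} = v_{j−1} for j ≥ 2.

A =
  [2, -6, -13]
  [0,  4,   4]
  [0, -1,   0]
A Jordan chain for λ = 2 of length 3:
v_1 = (1, 0, 0)ᵀ
v_2 = (-6, 2, -1)ᵀ
v_3 = (0, 1, 0)ᵀ

Let N = A − (2)·I. We want v_3 with N^3 v_3 = 0 but N^2 v_3 ≠ 0; then v_{j-1} := N · v_j for j = 3, …, 2.

Pick v_3 = (0, 1, 0)ᵀ.
Then v_2 = N · v_3 = (-6, 2, -1)ᵀ.
Then v_1 = N · v_2 = (1, 0, 0)ᵀ.

Sanity check: (A − (2)·I) v_1 = (0, 0, 0)ᵀ = 0. ✓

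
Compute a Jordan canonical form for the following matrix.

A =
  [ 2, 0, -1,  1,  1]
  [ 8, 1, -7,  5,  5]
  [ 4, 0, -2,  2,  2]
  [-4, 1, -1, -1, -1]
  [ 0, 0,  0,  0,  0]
J_3(0) ⊕ J_1(0) ⊕ J_1(0)

The characteristic polynomial is
  det(x·I − A) = x^5

Eigenvalues and multiplicities (the geometric multiplicity of λ is n − rank(A − λI), which equals the number of Jordan blocks for λ):
  λ = 0: algebraic multiplicity = 5, geometric multiplicity = 3

Determining the block sizes for each eigenvalue:
  λ = 0: with am = 5 and gm = 3, the partition is not yet determined (e.g. several partitions of 5 into 3 parts exist). Let N = A − (0)·I. Computing rank(N^1) = 2, rank(N^2) = 1, rank(N^3) = 0; the number of blocks of size ≥ j is rank(N^{j−1}) − rank(N^j), giving [3, 1, 1]. So we have 1 block(s) of size 3, 2 block(s) of size 1 → block sizes [3, 1, 1]

Assembling the blocks gives a Jordan form
J =
  [0, 1, 0, 0, 0]
  [0, 0, 1, 0, 0]
  [0, 0, 0, 0, 0]
  [0, 0, 0, 0, 0]
  [0, 0, 0, 0, 0]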